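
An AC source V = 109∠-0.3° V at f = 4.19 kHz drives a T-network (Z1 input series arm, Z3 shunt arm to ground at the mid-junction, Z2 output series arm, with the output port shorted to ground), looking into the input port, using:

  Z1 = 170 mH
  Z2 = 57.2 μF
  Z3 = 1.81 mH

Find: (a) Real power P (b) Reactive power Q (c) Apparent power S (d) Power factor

Step 1 — Angular frequency: ω = 2π·f = 2π·4190 = 2.633e+04 rad/s.
Step 2 — Component impedances:
  Z1: Z = jωL = j·2.633e+04·0.17 = 0 + j4476 Ω
  Z2: Z = 1/(jωC) = -j/(ω·C) = 0 - j0.6641 Ω
  Z3: Z = jωL = j·2.633e+04·0.00181 = 0 + j47.65 Ω
Step 3 — With the output port shorted to ground, the output series arm Z2 runs from the junction to ground; the shunt arm Z3 also runs from the junction to ground. They appear in parallel: Z3 || Z2 = 0 - j0.6734 Ω.
Step 4 — Series with input arm Z1: Z_in = Z1 + (Z3 || Z2) = 0 + j4475 Ω = 4475∠90.0° Ω.
Step 5 — Source phasor: V = 109∠-0.3° V = 109 - j0.5707 V.
Step 6 — Current: I = V / Z = -0.0001275 - j0.02436 A = 0.02436∠-90.3° A.
Step 7 — Complex power: S = V·I* = 0 + j2.655 VA.
Step 8 — Real power: P = Re(S) = 0 W.
Step 9 — Reactive power: Q = Im(S) = 2.655 VAR.
Step 10 — Apparent power: |S| = 2.655 VA.
Step 11 — Power factor: PF = P/|S| = 0 (lagging).

(a) P = 0 W  (b) Q = 2.655 VAR  (c) S = 2.655 VA  (d) PF = 0 (lagging)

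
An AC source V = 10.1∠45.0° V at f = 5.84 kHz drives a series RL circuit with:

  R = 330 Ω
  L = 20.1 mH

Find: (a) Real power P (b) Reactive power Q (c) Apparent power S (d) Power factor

Step 1 — Angular frequency: ω = 2π·f = 2π·5840 = 3.669e+04 rad/s.
Step 2 — Component impedances:
  R: Z = R = 330 Ω
  L: Z = jωL = j·3.669e+04·0.0201 = 0 + j737.5 Ω
Step 3 — Series combination: Z_total = R + L = 330 + j737.5 Ω = 808∠65.9° Ω.
Step 4 — Source phasor: V = 10.1∠45.0° V = 7.142 + j7.142 V.
Step 5 — Current: I = V / Z = 0.01168 - j0.004458 A = 0.0125∠-20.9° A.
Step 6 — Complex power: S = V·I* = 0.05156 + j0.1152 VA.
Step 7 — Real power: P = Re(S) = 0.05156 W.
Step 8 — Reactive power: Q = Im(S) = 0.1152 VAR.
Step 9 — Apparent power: |S| = 0.1262 VA.
Step 10 — Power factor: PF = P/|S| = 0.4084 (lagging).

(a) P = 0.05156 W  (b) Q = 0.1152 VAR  (c) S = 0.1262 VA  (d) PF = 0.4084 (lagging)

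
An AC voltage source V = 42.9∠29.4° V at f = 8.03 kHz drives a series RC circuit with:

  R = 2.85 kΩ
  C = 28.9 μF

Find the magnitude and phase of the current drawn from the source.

Step 1 — Angular frequency: ω = 2π·f = 2π·8030 = 5.045e+04 rad/s.
Step 2 — Component impedances:
  R: Z = R = 2850 Ω
  C: Z = 1/(jωC) = -j/(ω·C) = 0 - j0.6858 Ω
Step 3 — Series combination: Z_total = R + C = 2850 - j0.6858 Ω = 2850∠-0.0° Ω.
Step 4 — Source phasor: V = 42.9∠29.4° V = 37.38 + j21.06 V.
Step 5 — Ohm's law: I = V / Z_total = (37.38 + j21.06) / (2850 - j0.6858) = 0.01311 + j0.007393 A.
Step 6 — Convert to polar: |I| = 0.01505 A, ∠I = 29.4°.

I = 0.01505∠29.4° A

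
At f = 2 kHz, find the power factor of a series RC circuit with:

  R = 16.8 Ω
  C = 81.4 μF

Step 1 — Angular frequency: ω = 2π·f = 2π·2000 = 1.257e+04 rad/s.
Step 2 — Component impedances:
  R: Z = R = 16.8 Ω
  C: Z = 1/(jωC) = -j/(ω·C) = 0 - j0.9776 Ω
Step 3 — Series combination: Z_total = R + C = 16.8 - j0.9776 Ω = 16.83∠-3.3° Ω.
Step 4 — Power factor: PF = cos(φ) = Re(Z)/|Z| = 16.8/16.828 = 0.9983.
Step 5 — Type: Im(Z) = -0.9776 ⇒ leading (phase φ = -3.3°).

PF = 0.9983 (leading, φ = -3.3°)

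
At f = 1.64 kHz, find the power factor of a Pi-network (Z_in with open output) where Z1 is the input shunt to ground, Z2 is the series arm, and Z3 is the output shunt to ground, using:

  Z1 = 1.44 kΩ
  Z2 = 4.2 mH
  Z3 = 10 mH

Step 1 — Angular frequency: ω = 2π·f = 2π·1640 = 1.03e+04 rad/s.
Step 2 — Component impedances:
  Z1: Z = R = 1440 Ω
  Z2: Z = jωL = j·1.03e+04·0.0042 = 0 + j43.28 Ω
  Z3: Z = jωL = j·1.03e+04·0.01 = 0 + j103 Ω
Step 3 — With open output, the series arm Z2 and the output shunt Z3 appear in series to ground: Z2 + Z3 = 0 + j146.3 Ω.
Step 4 — Parallel with input shunt Z1: Z_in = Z1 || (Z2 + Z3) = 14.72 + j144.8 Ω = 145.6∠84.2° Ω.
Step 5 — Power factor: PF = cos(φ) = Re(Z)/|Z| = 14.72/145.6 = 0.1011.
Step 6 — Type: Im(Z) = 144.8 ⇒ lagging (phase φ = 84.2°).

PF = 0.1011 (lagging, φ = 84.2°)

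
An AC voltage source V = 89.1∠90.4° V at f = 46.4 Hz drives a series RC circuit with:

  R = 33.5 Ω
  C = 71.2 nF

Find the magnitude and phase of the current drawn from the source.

Step 1 — Angular frequency: ω = 2π·f = 2π·46.4 = 291.5 rad/s.
Step 2 — Component impedances:
  R: Z = R = 33.5 Ω
  C: Z = 1/(jωC) = -j/(ω·C) = 0 - j4.818e+04 Ω
Step 3 — Series combination: Z_total = R + C = 33.5 - j4.818e+04 Ω = 4.818e+04∠-90.0° Ω.
Step 4 — Source phasor: V = 89.1∠90.4° V = -0.622 + j89.1 V.
Step 5 — Ohm's law: I = V / Z_total = (-0.622 + j89.1) / (33.5 - j4.818e+04) = -0.001849 - j1.163e-05 A.
Step 6 — Convert to polar: |I| = 0.00185 A, ∠I = -179.6°.

I = 0.00185∠-179.6° A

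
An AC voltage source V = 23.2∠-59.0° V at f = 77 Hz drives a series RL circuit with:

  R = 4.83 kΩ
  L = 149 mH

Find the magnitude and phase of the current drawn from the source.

Step 1 — Angular frequency: ω = 2π·f = 2π·77 = 483.8 rad/s.
Step 2 — Component impedances:
  R: Z = R = 4830 Ω
  L: Z = jωL = j·483.8·0.149 = 0 + j72.09 Ω
Step 3 — Series combination: Z_total = R + L = 4830 + j72.09 Ω = 4831∠0.9° Ω.
Step 4 — Source phasor: V = 23.2∠-59.0° V = 11.95 - j19.89 V.
Step 5 — Ohm's law: I = V / Z_total = (11.95 - j19.89) / (4830 + j72.09) = 0.002412 - j0.004153 A.
Step 6 — Convert to polar: |I| = 0.004803 A, ∠I = -59.9°.

I = 0.004803∠-59.9° A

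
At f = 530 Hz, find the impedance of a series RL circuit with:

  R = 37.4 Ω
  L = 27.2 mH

Step 1 — Angular frequency: ω = 2π·f = 2π·530 = 3330 rad/s.
Step 2 — Component impedances:
  R: Z = R = 37.4 Ω
  L: Z = jωL = j·3330·0.0272 = 0 + j90.58 Ω
Step 3 — Series combination: Z_total = R + L = 37.4 + j90.58 Ω = 98∠67.6° Ω.

Z = 37.4 + j90.58 Ω = 98∠67.6° Ω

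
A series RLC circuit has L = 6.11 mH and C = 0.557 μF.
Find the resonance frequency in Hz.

Step 1 — Resonance condition Im(Z)=0 gives ω₀ = 1/√(LC).
Step 2 — ω₀ = 1/√(0.00611·5.57e-07) = 1.714e+04 rad/s.
Step 3 — f₀ = ω₀/(2π) = 2728 Hz.

f₀ = 2728 Hz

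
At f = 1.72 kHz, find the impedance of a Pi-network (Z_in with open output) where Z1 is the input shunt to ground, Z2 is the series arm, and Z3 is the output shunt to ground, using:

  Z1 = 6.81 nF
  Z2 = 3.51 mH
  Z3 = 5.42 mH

Step 1 — Angular frequency: ω = 2π·f = 2π·1720 = 1.081e+04 rad/s.
Step 2 — Component impedances:
  Z1: Z = 1/(jωC) = -j/(ω·C) = 0 - j1.359e+04 Ω
  Z2: Z = jωL = j·1.081e+04·0.00351 = 0 + j37.93 Ω
  Z3: Z = jωL = j·1.081e+04·0.00542 = 0 + j58.57 Ω
Step 3 — With open output, the series arm Z2 and the output shunt Z3 appear in series to ground: Z2 + Z3 = 0 + j96.51 Ω.
Step 4 — Parallel with input shunt Z1: Z_in = Z1 || (Z2 + Z3) = 0 + j97.2 Ω = 97.2∠90.0° Ω.

Z = 0 + j97.2 Ω = 97.2∠90.0° Ω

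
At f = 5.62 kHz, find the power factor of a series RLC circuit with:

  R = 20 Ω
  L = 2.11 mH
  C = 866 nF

Step 1 — Angular frequency: ω = 2π·f = 2π·5620 = 3.531e+04 rad/s.
Step 2 — Component impedances:
  R: Z = R = 20 Ω
  L: Z = jωL = j·3.531e+04·0.00211 = 0 + j74.51 Ω
  C: Z = 1/(jωC) = -j/(ω·C) = 0 - j32.7 Ω
Step 3 — Series combination: Z_total = R + L + C = 20 + j41.81 Ω = 46.34∠64.4° Ω.
Step 4 — Power factor: PF = cos(φ) = Re(Z)/|Z| = 20/46.34 = 0.4316.
Step 5 — Type: Im(Z) = 41.81 ⇒ lagging (phase φ = 64.4°).

PF = 0.4316 (lagging, φ = 64.4°)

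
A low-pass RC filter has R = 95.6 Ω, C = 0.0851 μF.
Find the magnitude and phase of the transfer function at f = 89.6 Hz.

Step 1 — Angular frequency: ω = 2π·89.6 = 563 rad/s.
Step 2 — Transfer function: H(jω) = 1/(1 + jωRC).
Step 3 — Denominator: 1 + jωRC = 1 + j·563·95.6·8.51e-08 = 1 + j0.00458.
Step 4 — H = 1 - j0.00458.
Step 5 — Magnitude: |H| = 1 (-0.0 dB); phase: φ = -0.3°.

|H| = 1 (-0.0 dB), φ = -0.3°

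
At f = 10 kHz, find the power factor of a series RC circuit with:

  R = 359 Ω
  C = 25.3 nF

Step 1 — Angular frequency: ω = 2π·f = 2π·1e+04 = 6.283e+04 rad/s.
Step 2 — Component impedances:
  R: Z = R = 359 Ω
  C: Z = 1/(jωC) = -j/(ω·C) = 0 - j629.1 Ω
Step 3 — Series combination: Z_total = R + C = 359 - j629.1 Ω = 724.3∠-60.3° Ω.
Step 4 — Power factor: PF = cos(φ) = Re(Z)/|Z| = 359/724.3 = 0.4957.
Step 5 — Type: Im(Z) = -629.1 ⇒ leading (phase φ = -60.3°).

PF = 0.4957 (leading, φ = -60.3°)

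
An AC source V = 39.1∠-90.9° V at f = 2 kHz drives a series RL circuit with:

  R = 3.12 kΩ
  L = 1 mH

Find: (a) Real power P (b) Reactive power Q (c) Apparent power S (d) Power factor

Step 1 — Angular frequency: ω = 2π·f = 2π·2000 = 1.257e+04 rad/s.
Step 2 — Component impedances:
  R: Z = R = 3120 Ω
  L: Z = jωL = j·1.257e+04·0.001 = 0 + j12.57 Ω
Step 3 — Series combination: Z_total = R + L = 3120 + j12.57 Ω = 3120∠0.2° Ω.
Step 4 — Source phasor: V = 39.1∠-90.9° V = -0.6142 - j39.1 V.
Step 5 — Current: I = V / Z = -0.0002473 - j0.01253 A = 0.01253∠-91.1° A.
Step 6 — Complex power: S = V·I* = 0.49 + j0.001974 VA.
Step 7 — Real power: P = Re(S) = 0.49 W.
Step 8 — Reactive power: Q = Im(S) = 0.001974 VAR.
Step 9 — Apparent power: |S| = 0.49 VA.
Step 10 — Power factor: PF = P/|S| = 1 (lagging).

(a) P = 0.49 W  (b) Q = 0.001974 VAR  (c) S = 0.49 VA  (d) PF = 1 (lagging)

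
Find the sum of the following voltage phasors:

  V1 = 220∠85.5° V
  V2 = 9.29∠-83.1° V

Step 1 — Convert each phasor to rectangular form:
  V1 = 220·(cos(85.5°) + j·sin(85.5°)) = 17.26 + j219.3 V
  V2 = 9.29·(cos(-83.1°) + j·sin(-83.1°)) = 1.116 - j9.223 V
Step 2 — Sum components: V_total = 18.38 + j210.1 V.
Step 3 — Convert to polar: |V_total| = 210.9 V, ∠V_total = 85.0°.

V_total = 210.9∠85.0° V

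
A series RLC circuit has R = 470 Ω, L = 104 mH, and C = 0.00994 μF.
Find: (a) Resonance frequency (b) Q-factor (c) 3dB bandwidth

Step 1 — Resonance: ω₀ = 1/√(LC) = 1/√(0.104·9.94e-09) = 3.11e+04 rad/s.
Step 2 — f₀ = ω₀/(2π) = 4950 Hz.
Step 3 — Series Q: Q = ω₀L/R = 3.11e+04·0.104/470 = 6.882.
Step 4 — Bandwidth: Δω = ω₀/Q = 4519 rad/s; BW = Δω/(2π) = 719.3 Hz.

(a) f₀ = 4950 Hz  (b) Q = 6.882  (c) BW = 719.3 Hz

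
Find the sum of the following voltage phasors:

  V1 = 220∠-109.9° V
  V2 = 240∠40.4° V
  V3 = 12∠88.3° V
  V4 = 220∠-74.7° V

Step 1 — Convert each phasor to rectangular form:
  V1 = 220·(cos(-109.9°) + j·sin(-109.9°)) = -74.88 - j206.9 V
  V2 = 240·(cos(40.4°) + j·sin(40.4°)) = 182.8 + j155.5 V
  V3 = 12·(cos(88.3°) + j·sin(88.3°)) = 0.356 + j11.99 V
  V4 = 220·(cos(-74.7°) + j·sin(-74.7°)) = 58.05 - j212.2 V
Step 2 — Sum components: V_total = 166.3 - j251.5 V.
Step 3 — Convert to polar: |V_total| = 301.5 V, ∠V_total = -56.5°.

V_total = 301.5∠-56.5° V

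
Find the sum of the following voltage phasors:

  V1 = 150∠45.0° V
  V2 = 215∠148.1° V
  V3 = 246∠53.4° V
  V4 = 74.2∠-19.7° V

Step 1 — Convert each phasor to rectangular form:
  V1 = 150·(cos(45.0°) + j·sin(45.0°)) = 106.1 + j106.1 V
  V2 = 215·(cos(148.1°) + j·sin(148.1°)) = -182.5 + j113.6 V
  V3 = 246·(cos(53.4°) + j·sin(53.4°)) = 146.7 + j197.5 V
  V4 = 74.2·(cos(-19.7°) + j·sin(-19.7°)) = 69.86 - j25.01 V
Step 2 — Sum components: V_total = 140.1 + j392.2 V.
Step 3 — Convert to polar: |V_total| = 416.4 V, ∠V_total = 70.3°.

V_total = 416.4∠70.3° V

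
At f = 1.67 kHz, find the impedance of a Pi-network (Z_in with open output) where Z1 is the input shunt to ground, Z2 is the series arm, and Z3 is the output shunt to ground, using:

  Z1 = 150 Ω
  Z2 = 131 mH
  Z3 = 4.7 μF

Step 1 — Angular frequency: ω = 2π·f = 2π·1670 = 1.049e+04 rad/s.
Step 2 — Component impedances:
  Z1: Z = R = 150 Ω
  Z2: Z = jωL = j·1.049e+04·0.131 = 0 + j1375 Ω
  Z3: Z = 1/(jωC) = -j/(ω·C) = 0 - j20.28 Ω
Step 3 — With open output, the series arm Z2 and the output shunt Z3 appear in series to ground: Z2 + Z3 = 0 + j1354 Ω.
Step 4 — Parallel with input shunt Z1: Z_in = Z1 || (Z2 + Z3) = 148.2 + j16.41 Ω = 149.1∠6.3° Ω.

Z = 148.2 + j16.41 Ω = 149.1∠6.3° Ω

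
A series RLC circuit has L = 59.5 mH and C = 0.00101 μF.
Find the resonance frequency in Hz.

Step 1 — Resonance condition Im(Z)=0 gives ω₀ = 1/√(LC).
Step 2 — ω₀ = 1/√(0.0595·1.01e-09) = 1.29e+05 rad/s.
Step 3 — f₀ = ω₀/(2π) = 2.053e+04 Hz.

f₀ = 2.053e+04 Hz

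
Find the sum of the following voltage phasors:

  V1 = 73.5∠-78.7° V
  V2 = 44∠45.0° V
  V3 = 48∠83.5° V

Step 1 — Convert each phasor to rectangular form:
  V1 = 73.5·(cos(-78.7°) + j·sin(-78.7°)) = 14.4 - j72.08 V
  V2 = 44·(cos(45.0°) + j·sin(45.0°)) = 31.11 + j31.11 V
  V3 = 48·(cos(83.5°) + j·sin(83.5°)) = 5.434 + j47.69 V
Step 2 — Sum components: V_total = 50.95 + j6.729 V.
Step 3 — Convert to polar: |V_total| = 51.39 V, ∠V_total = 7.5°.

V_total = 51.39∠7.5° V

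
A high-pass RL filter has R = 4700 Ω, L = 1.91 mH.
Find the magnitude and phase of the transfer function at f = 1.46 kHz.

Step 1 — Angular frequency: ω = 2π·1460 = 9173 rad/s.
Step 2 — Transfer function: H(jω) = jωL/(R + jωL).
Step 3 — Numerator jωL = j·17.52; denominator R + jωL = 4700 + j17.52.
Step 4 — H = 1.39e-05 + j0.003728.
Step 5 — Magnitude: |H| = 0.003728 (-48.6 dB); phase: φ = 89.8°.

|H| = 0.003728 (-48.6 dB), φ = 89.8°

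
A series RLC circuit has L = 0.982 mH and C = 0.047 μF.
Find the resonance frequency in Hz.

Step 1 — Resonance condition Im(Z)=0 gives ω₀ = 1/√(LC).
Step 2 — ω₀ = 1/√(0.000982·4.7e-08) = 1.472e+05 rad/s.
Step 3 — f₀ = ω₀/(2π) = 2.343e+04 Hz.

f₀ = 2.343e+04 Hz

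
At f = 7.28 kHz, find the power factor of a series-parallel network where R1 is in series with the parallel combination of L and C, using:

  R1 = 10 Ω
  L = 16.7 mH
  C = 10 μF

Step 1 — Angular frequency: ω = 2π·f = 2π·7280 = 4.574e+04 rad/s.
Step 2 — Component impedances:
  R1: Z = R = 10 Ω
  L: Z = jωL = j·4.574e+04·0.0167 = 0 + j763.9 Ω
  C: Z = 1/(jωC) = -j/(ω·C) = 0 - j2.186 Ω
Step 3 — Parallel branch: L || C = 1/(1/L + 1/C) = 0 - j2.192 Ω.
Step 4 — Series with R1: Z_total = R1 + (L || C) = 10 - j2.192 Ω = 10.24∠-12.4° Ω.
Step 5 — Power factor: PF = cos(φ) = Re(Z)/|Z| = 10/10.238 = 0.9768.
Step 6 — Type: Im(Z) = -2.192 ⇒ leading (phase φ = -12.4°).

PF = 0.9768 (leading, φ = -12.4°)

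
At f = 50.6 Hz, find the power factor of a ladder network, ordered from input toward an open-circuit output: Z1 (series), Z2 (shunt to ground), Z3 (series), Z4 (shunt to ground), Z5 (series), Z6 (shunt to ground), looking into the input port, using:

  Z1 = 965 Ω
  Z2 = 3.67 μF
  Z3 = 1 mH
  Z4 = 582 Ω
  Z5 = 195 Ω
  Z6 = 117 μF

Step 1 — Angular frequency: ω = 2π·f = 2π·50.6 = 317.9 rad/s.
Step 2 — Component impedances:
  Z1: Z = R = 965 Ω
  Z2: Z = 1/(jωC) = -j/(ω·C) = 0 - j857 Ω
  Z3: Z = jωL = j·317.9·0.001 = 0 + j0.3179 Ω
  Z4: Z = R = 582 Ω
  Z5: Z = R = 195 Ω
  Z6: Z = 1/(jωC) = -j/(ω·C) = 0 - j26.88 Ω
Step 3 — Ladder network (open output): work backward from the far end, alternating series and parallel combinations. Z_in = 1103 - j37.66 Ω = 1103∠-2.0° Ω.
Step 4 — Power factor: PF = cos(φ) = Re(Z)/|Z| = 1102.77/1103.41 = 0.9994.
Step 5 — Type: Im(Z) = -37.66 ⇒ leading (phase φ = -2.0°).

PF = 0.9994 (leading, φ = -2.0°)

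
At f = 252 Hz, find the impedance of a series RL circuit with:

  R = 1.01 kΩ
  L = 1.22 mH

Step 1 — Angular frequency: ω = 2π·f = 2π·252 = 1583 rad/s.
Step 2 — Component impedances:
  R: Z = R = 1010 Ω
  L: Z = jωL = j·1583·0.00122 = 0 + j1.932 Ω
Step 3 — Series combination: Z_total = R + L = 1010 + j1.932 Ω = 1010∠0.1° Ω.

Z = 1010 + j1.932 Ω = 1010∠0.1° Ω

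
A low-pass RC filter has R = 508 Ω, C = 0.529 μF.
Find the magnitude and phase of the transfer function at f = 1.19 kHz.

Step 1 — Angular frequency: ω = 2π·1190 = 7477 rad/s.
Step 2 — Transfer function: H(jω) = 1/(1 + jωRC).
Step 3 — Denominator: 1 + jωRC = 1 + j·7477·508·5.29e-07 = 1 + j2.009.
Step 4 — H = 0.1985 - j0.3989.
Step 5 — Magnitude: |H| = 0.4456 (-7.0 dB); phase: φ = -63.5°.

|H| = 0.4456 (-7.0 dB), φ = -63.5°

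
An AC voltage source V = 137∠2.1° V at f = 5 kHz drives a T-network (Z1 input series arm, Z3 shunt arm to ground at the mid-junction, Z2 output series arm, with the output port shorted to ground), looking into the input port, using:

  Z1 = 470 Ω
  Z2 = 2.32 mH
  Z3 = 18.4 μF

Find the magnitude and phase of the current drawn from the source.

Step 1 — Angular frequency: ω = 2π·f = 2π·5000 = 3.142e+04 rad/s.
Step 2 — Component impedances:
  Z1: Z = R = 470 Ω
  Z2: Z = jωL = j·3.142e+04·0.00232 = 0 + j72.88 Ω
  Z3: Z = 1/(jωC) = -j/(ω·C) = 0 - j1.73 Ω
Step 3 — With the output port shorted to ground, the output series arm Z2 runs from the junction to ground; the shunt arm Z3 also runs from the junction to ground. They appear in parallel: Z3 || Z2 = 0 - j1.772 Ω.
Step 4 — Series with input arm Z1: Z_in = Z1 + (Z3 || Z2) = 470 - j1.772 Ω = 470∠-0.2° Ω.
Step 5 — Source phasor: V = 137∠2.1° V = 136.9 + j5.02 V.
Step 6 — Ohm's law: I = V / Z_total = (136.9 + j5.02) / (470 - j1.772) = 0.2912 + j0.01178 A.
Step 7 — Convert to polar: |I| = 0.2915 A, ∠I = 2.3°.

I = 0.2915∠2.3° A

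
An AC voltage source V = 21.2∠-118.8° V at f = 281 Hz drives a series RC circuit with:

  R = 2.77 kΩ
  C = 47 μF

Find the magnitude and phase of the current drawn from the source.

Step 1 — Angular frequency: ω = 2π·f = 2π·281 = 1766 rad/s.
Step 2 — Component impedances:
  R: Z = R = 2770 Ω
  C: Z = 1/(jωC) = -j/(ω·C) = 0 - j12.05 Ω
Step 3 — Series combination: Z_total = R + C = 2770 - j12.05 Ω = 2770∠-0.2° Ω.
Step 4 — Source phasor: V = 21.2∠-118.8° V = -10.21 - j18.58 V.
Step 5 — Ohm's law: I = V / Z_total = (-10.21 - j18.58) / (2770 - j12.05) = -0.003658 - j0.006723 A.
Step 6 — Convert to polar: |I| = 0.007653 A, ∠I = -118.6°.

I = 0.007653∠-118.6° A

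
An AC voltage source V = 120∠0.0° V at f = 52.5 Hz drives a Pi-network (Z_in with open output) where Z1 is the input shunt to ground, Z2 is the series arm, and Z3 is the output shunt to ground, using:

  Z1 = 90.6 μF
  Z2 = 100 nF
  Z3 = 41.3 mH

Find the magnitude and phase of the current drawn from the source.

Step 1 — Angular frequency: ω = 2π·f = 2π·52.5 = 329.9 rad/s.
Step 2 — Component impedances:
  Z1: Z = 1/(jωC) = -j/(ω·C) = 0 - j33.46 Ω
  Z2: Z = 1/(jωC) = -j/(ω·C) = 0 - j3.032e+04 Ω
  Z3: Z = jωL = j·329.9·0.0413 = 0 + j13.62 Ω
Step 3 — With open output, the series arm Z2 and the output shunt Z3 appear in series to ground: Z2 + Z3 = 0 - j3.03e+04 Ω.
Step 4 — Parallel with input shunt Z1: Z_in = Z1 || (Z2 + Z3) = 0 - j33.42 Ω = 33.42∠-90.0° Ω.
Step 5 — Source phasor: V = 120∠0.0° V = 120 V.
Step 6 — Ohm's law: I = V / Z_total = (120) / (0 - j33.42) = 0 + j3.59 A.
Step 7 — Convert to polar: |I| = 3.59 A, ∠I = 90.0°.

I = 3.59∠90.0° A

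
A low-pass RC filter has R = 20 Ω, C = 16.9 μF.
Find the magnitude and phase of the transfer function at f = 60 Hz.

Step 1 — Angular frequency: ω = 2π·60 = 377 rad/s.
Step 2 — Transfer function: H(jω) = 1/(1 + jωRC).
Step 3 — Denominator: 1 + jωRC = 1 + j·377·20·1.69e-05 = 1 + j0.1274.
Step 4 — H = 0.984 - j0.1254.
Step 5 — Magnitude: |H| = 0.992 (-0.1 dB); phase: φ = -7.3°.

|H| = 0.992 (-0.1 dB), φ = -7.3°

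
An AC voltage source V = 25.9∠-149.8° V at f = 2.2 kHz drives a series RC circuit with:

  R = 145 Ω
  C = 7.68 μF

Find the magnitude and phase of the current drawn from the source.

Step 1 — Angular frequency: ω = 2π·f = 2π·2200 = 1.382e+04 rad/s.
Step 2 — Component impedances:
  R: Z = R = 145 Ω
  C: Z = 1/(jωC) = -j/(ω·C) = 0 - j9.42 Ω
Step 3 — Series combination: Z_total = R + C = 145 - j9.42 Ω = 145.3∠-3.7° Ω.
Step 4 — Source phasor: V = 25.9∠-149.8° V = -22.38 - j13.03 V.
Step 5 — Ohm's law: I = V / Z_total = (-22.38 - j13.03) / (145 - j9.42) = -0.1479 - j0.09946 A.
Step 6 — Convert to polar: |I| = 0.1782 A, ∠I = -146.1°.

I = 0.1782∠-146.1° A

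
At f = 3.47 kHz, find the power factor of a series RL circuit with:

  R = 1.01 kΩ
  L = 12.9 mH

Step 1 — Angular frequency: ω = 2π·f = 2π·3470 = 2.18e+04 rad/s.
Step 2 — Component impedances:
  R: Z = R = 1010 Ω
  L: Z = jωL = j·2.18e+04·0.0129 = 0 + j281.3 Ω
Step 3 — Series combination: Z_total = R + L = 1010 + j281.3 Ω = 1048∠15.6° Ω.
Step 4 — Power factor: PF = cos(φ) = Re(Z)/|Z| = 1010/1048.43 = 0.9633.
Step 5 — Type: Im(Z) = 281.3 ⇒ lagging (phase φ = 15.6°).

PF = 0.9633 (lagging, φ = 15.6°)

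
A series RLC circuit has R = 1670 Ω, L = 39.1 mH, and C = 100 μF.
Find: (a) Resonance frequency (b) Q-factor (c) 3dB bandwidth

Step 1 — Resonance: ω₀ = 1/√(LC) = 1/√(0.0391·0.0001) = 505.7 rad/s.
Step 2 — f₀ = ω₀/(2π) = 80.49 Hz.
Step 3 — Series Q: Q = ω₀L/R = 505.7·0.0391/1670 = 0.01184.
Step 4 — Bandwidth: Δω = ω₀/Q = 4.271e+04 rad/s; BW = Δω/(2π) = 6798 Hz.

(a) f₀ = 80.49 Hz  (b) Q = 0.01184  (c) BW = 6798 Hz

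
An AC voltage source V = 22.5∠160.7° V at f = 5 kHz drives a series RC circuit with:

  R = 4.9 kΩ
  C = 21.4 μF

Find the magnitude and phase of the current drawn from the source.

Step 1 — Angular frequency: ω = 2π·f = 2π·5000 = 3.142e+04 rad/s.
Step 2 — Component impedances:
  R: Z = R = 4900 Ω
  C: Z = 1/(jωC) = -j/(ω·C) = 0 - j1.487 Ω
Step 3 — Series combination: Z_total = R + C = 4900 - j1.487 Ω = 4900∠-0.0° Ω.
Step 4 — Source phasor: V = 22.5∠160.7° V = -21.24 + j7.437 V.
Step 5 — Ohm's law: I = V / Z_total = (-21.24 + j7.437) / (4900 - j1.487) = -0.004334 + j0.001516 A.
Step 6 — Convert to polar: |I| = 0.004592 A, ∠I = 160.7°.

I = 0.004592∠160.7° A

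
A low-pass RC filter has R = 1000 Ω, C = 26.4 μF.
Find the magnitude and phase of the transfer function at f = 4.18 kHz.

Step 1 — Angular frequency: ω = 2π·4180 = 2.626e+04 rad/s.
Step 2 — Transfer function: H(jω) = 1/(1 + jωRC).
Step 3 — Denominator: 1 + jωRC = 1 + j·2.626e+04·1000·2.64e-05 = 1 + j693.4.
Step 4 — H = 2.08e-06 - j0.001442.
Step 5 — Magnitude: |H| = 0.001442 (-56.8 dB); phase: φ = -89.9°.

|H| = 0.001442 (-56.8 dB), φ = -89.9°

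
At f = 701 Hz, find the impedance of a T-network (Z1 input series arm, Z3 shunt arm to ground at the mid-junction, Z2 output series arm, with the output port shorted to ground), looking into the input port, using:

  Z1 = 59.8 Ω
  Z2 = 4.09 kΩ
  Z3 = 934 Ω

Step 1 — Angular frequency: ω = 2π·f = 2π·701 = 4405 rad/s.
Step 2 — Component impedances:
  Z1: Z = R = 59.8 Ω
  Z2: Z = R = 4090 Ω
  Z3: Z = R = 934 Ω
Step 3 — With the output port shorted to ground, the output series arm Z2 runs from the junction to ground; the shunt arm Z3 also runs from the junction to ground. They appear in parallel: Z3 || Z2 = 760.4 Ω.
Step 4 — Series with input arm Z1: Z_in = Z1 + (Z3 || Z2) = 820.2 Ω = 820.2∠0.0° Ω.

Z = 820.2 Ω = 820.2∠0.0° Ω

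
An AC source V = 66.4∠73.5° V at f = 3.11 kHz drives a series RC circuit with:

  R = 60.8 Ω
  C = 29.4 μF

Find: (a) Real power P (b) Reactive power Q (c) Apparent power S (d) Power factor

Step 1 — Angular frequency: ω = 2π·f = 2π·3110 = 1.954e+04 rad/s.
Step 2 — Component impedances:
  R: Z = R = 60.8 Ω
  C: Z = 1/(jωC) = -j/(ω·C) = 0 - j1.741 Ω
Step 3 — Series combination: Z_total = R + C = 60.8 - j1.741 Ω = 60.82∠-1.6° Ω.
Step 4 — Source phasor: V = 66.4∠73.5° V = 18.86 + j63.67 V.
Step 5 — Current: I = V / Z = 0.28 + j1.055 A = 1.092∠75.1° A.
Step 6 — Complex power: S = V·I* = 72.46 - j2.074 VA.
Step 7 — Real power: P = Re(S) = 72.46 W.
Step 8 — Reactive power: Q = Im(S) = -2.074 VAR.
Step 9 — Apparent power: |S| = 72.49 VA.
Step 10 — Power factor: PF = P/|S| = 0.9996 (leading).

(a) P = 72.46 W  (b) Q = -2.074 VAR  (c) S = 72.49 VA  (d) PF = 0.9996 (leading)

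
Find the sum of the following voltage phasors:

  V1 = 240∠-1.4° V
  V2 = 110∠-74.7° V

Step 1 — Convert each phasor to rectangular form:
  V1 = 240·(cos(-1.4°) + j·sin(-1.4°)) = 239.9 - j5.864 V
  V2 = 110·(cos(-74.7°) + j·sin(-74.7°)) = 29.03 - j106.1 V
Step 2 — Sum components: V_total = 269 - j112 V.
Step 3 — Convert to polar: |V_total| = 291.3 V, ∠V_total = -22.6°.

V_total = 291.3∠-22.6° V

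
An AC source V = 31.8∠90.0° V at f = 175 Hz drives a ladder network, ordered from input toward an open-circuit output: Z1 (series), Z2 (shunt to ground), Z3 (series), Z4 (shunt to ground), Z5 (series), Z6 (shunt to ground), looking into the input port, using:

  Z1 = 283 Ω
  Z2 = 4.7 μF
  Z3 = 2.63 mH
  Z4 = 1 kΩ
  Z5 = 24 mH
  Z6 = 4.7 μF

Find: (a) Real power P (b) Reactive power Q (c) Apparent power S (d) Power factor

Step 1 — Angular frequency: ω = 2π·f = 2π·175 = 1100 rad/s.
Step 2 — Component impedances:
  Z1: Z = R = 283 Ω
  Z2: Z = 1/(jωC) = -j/(ω·C) = 0 - j193.5 Ω
  Z3: Z = jωL = j·1100·0.00263 = 0 + j2.892 Ω
  Z4: Z = R = 1000 Ω
  Z5: Z = jωL = j·1100·0.024 = 0 + j26.39 Ω
  Z6: Z = 1/(jωC) = -j/(ω·C) = 0 - j193.5 Ω
Step 3 — Ladder network (open output): work backward from the far end, alternating series and parallel combinations. Z_in = 291.1 - j88.11 Ω = 304.1∠-16.8° Ω.
Step 4 — Source phasor: V = 31.8∠90.0° V = 0 + j31.8 V.
Step 5 — Current: I = V / Z = -0.03029 + j0.1001 A = 0.1046∠106.8° A.
Step 6 — Complex power: S = V·I* = 3.182 - j0.9632 VA.
Step 7 — Real power: P = Re(S) = 3.182 W.
Step 8 — Reactive power: Q = Im(S) = -0.9632 VAR.
Step 9 — Apparent power: |S| = 3.325 VA.
Step 10 — Power factor: PF = P/|S| = 0.9571 (leading).

(a) P = 3.182 W  (b) Q = -0.9632 VAR  (c) S = 3.325 VA  (d) PF = 0.9571 (leading)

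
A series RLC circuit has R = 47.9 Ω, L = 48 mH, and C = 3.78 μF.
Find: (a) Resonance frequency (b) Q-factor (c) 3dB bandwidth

Step 1 — Resonance condition Im(Z)=0 gives ω₀ = 1/√(LC).
Step 2 — ω₀ = 1/√(0.048·3.78e-06) = 2348 rad/s.
Step 3 — f₀ = ω₀/(2π) = 373.6 Hz.
Step 4 — Series Q: Q = ω₀L/R = 2348·0.048/47.9 = 2.353.
Step 5 — 3dB bandwidth: Δω = ω₀/Q = 997.9 rad/s; BW = Δω/(2π) = 158.8 Hz.

(a) f₀ = 373.6 Hz  (b) Q = 2.353  (c) BW = 158.8 Hz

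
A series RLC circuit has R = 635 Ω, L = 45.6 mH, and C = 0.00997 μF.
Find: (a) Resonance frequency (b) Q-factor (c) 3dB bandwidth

Step 1 — Resonance condition Im(Z)=0 gives ω₀ = 1/√(LC).
Step 2 — ω₀ = 1/√(0.0456·9.97e-09) = 4.69e+04 rad/s.
Step 3 — f₀ = ω₀/(2π) = 7464 Hz.
Step 4 — Series Q: Q = ω₀L/R = 4.69e+04·0.0456/635 = 3.368.
Step 5 — 3dB bandwidth: Δω = ω₀/Q = 1.393e+04 rad/s; BW = Δω/(2π) = 2216 Hz.

(a) f₀ = 7464 Hz  (b) Q = 3.368  (c) BW = 2216 Hz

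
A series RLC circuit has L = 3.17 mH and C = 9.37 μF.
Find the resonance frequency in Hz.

Step 1 — Resonance condition Im(Z)=0 gives ω₀ = 1/√(LC).
Step 2 — ω₀ = 1/√(0.00317·9.37e-06) = 5802 rad/s.
Step 3 — f₀ = ω₀/(2π) = 923.5 Hz.

f₀ = 923.5 Hz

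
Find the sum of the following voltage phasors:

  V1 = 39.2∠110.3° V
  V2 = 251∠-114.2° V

Step 1 — Convert each phasor to rectangular form:
  V1 = 39.2·(cos(110.3°) + j·sin(110.3°)) = -13.6 + j36.77 V
  V2 = 251·(cos(-114.2°) + j·sin(-114.2°)) = -102.9 - j228.9 V
Step 2 — Sum components: V_total = -116.5 - j192.2 V.
Step 3 — Convert to polar: |V_total| = 224.7 V, ∠V_total = -121.2°.

V_total = 224.7∠-121.2° V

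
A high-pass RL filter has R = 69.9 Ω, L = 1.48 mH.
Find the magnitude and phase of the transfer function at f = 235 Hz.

Step 1 — Angular frequency: ω = 2π·235 = 1477 rad/s.
Step 2 — Transfer function: H(jω) = jωL/(R + jωL).
Step 3 — Numerator jωL = j·2.185; denominator R + jωL = 69.9 + j2.185.
Step 4 — H = 0.0009764 + j0.03123.
Step 5 — Magnitude: |H| = 0.03125 (-30.1 dB); phase: φ = 88.2°.

|H| = 0.03125 (-30.1 dB), φ = 88.2°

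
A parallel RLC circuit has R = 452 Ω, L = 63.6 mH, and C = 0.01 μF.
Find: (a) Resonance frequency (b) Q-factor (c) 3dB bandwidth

Step 1 — Resonance: ω₀ = 1/√(LC) = 1/√(0.0636·1e-08) = 3.965e+04 rad/s.
Step 2 — f₀ = ω₀/(2π) = 6311 Hz.
Step 3 — Parallel Q: Q = R/(ω₀L) = 452/(3.965e+04·0.0636) = 0.1792.
Step 4 — Bandwidth: Δω = ω₀/Q = 2.212e+05 rad/s; BW = Δω/(2π) = 3.521e+04 Hz.

(a) f₀ = 6311 Hz  (b) Q = 0.1792  (c) BW = 3.521e+04 Hz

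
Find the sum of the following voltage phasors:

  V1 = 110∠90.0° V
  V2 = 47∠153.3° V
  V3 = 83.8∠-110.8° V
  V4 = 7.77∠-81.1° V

Step 1 — Convert each phasor to rectangular form:
  V1 = 110·(cos(90.0°) + j·sin(90.0°)) = 0 + j110 V
  V2 = 47·(cos(153.3°) + j·sin(153.3°)) = -41.99 + j21.12 V
  V3 = 83.8·(cos(-110.8°) + j·sin(-110.8°)) = -29.76 - j78.34 V
  V4 = 7.77·(cos(-81.1°) + j·sin(-81.1°)) = 1.202 - j7.676 V
Step 2 — Sum components: V_total = -70.54 + j45.1 V.
Step 3 — Convert to polar: |V_total| = 83.73 V, ∠V_total = 147.4°.

V_total = 83.73∠147.4° V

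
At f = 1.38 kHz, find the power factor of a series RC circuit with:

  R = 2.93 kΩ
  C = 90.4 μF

Step 1 — Angular frequency: ω = 2π·f = 2π·1380 = 8671 rad/s.
Step 2 — Component impedances:
  R: Z = R = 2930 Ω
  C: Z = 1/(jωC) = -j/(ω·C) = 0 - j1.276 Ω
Step 3 — Series combination: Z_total = R + C = 2930 - j1.276 Ω = 2930∠-0.0° Ω.
Step 4 — Power factor: PF = cos(φ) = Re(Z)/|Z| = 2930/2930 = 1.
Step 5 — Type: Im(Z) = -1.276 ⇒ leading (phase φ = -0.0°).

PF = 1 (leading, φ = -0.0°)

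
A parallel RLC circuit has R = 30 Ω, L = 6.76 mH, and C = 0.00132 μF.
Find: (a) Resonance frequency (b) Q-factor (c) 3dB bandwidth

Step 1 — Resonance: ω₀ = 1/√(LC) = 1/√(0.00676·1.32e-09) = 3.348e+05 rad/s.
Step 2 — f₀ = ω₀/(2π) = 5.328e+04 Hz.
Step 3 — Parallel Q: Q = R/(ω₀L) = 30/(3.348e+05·0.00676) = 0.01326.
Step 4 — Bandwidth: Δω = ω₀/Q = 2.525e+07 rad/s; BW = Δω/(2π) = 4.019e+06 Hz.

(a) f₀ = 5.328e+04 Hz  (b) Q = 0.01326  (c) BW = 4.019e+06 Hz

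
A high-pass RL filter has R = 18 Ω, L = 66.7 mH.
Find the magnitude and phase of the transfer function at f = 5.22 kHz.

Step 1 — Angular frequency: ω = 2π·5220 = 3.28e+04 rad/s.
Step 2 — Transfer function: H(jω) = jωL/(R + jωL).
Step 3 — Numerator jωL = j·2188; denominator R + jωL = 18 + j2188.
Step 4 — H = 0.9999 + j0.008227.
Step 5 — Magnitude: |H| = 1 (-0.0 dB); phase: φ = 0.5°.

|H| = 1 (-0.0 dB), φ = 0.5°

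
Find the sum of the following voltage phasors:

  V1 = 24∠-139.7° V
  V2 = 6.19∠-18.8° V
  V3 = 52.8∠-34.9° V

Step 1 — Convert each phasor to rectangular form:
  V1 = 24·(cos(-139.7°) + j·sin(-139.7°)) = -18.3 - j15.52 V
  V2 = 6.19·(cos(-18.8°) + j·sin(-18.8°)) = 5.86 - j1.995 V
  V3 = 52.8·(cos(-34.9°) + j·sin(-34.9°)) = 43.3 - j30.21 V
Step 2 — Sum components: V_total = 30.86 - j47.73 V.
Step 3 — Convert to polar: |V_total| = 56.83 V, ∠V_total = -57.1°.

V_total = 56.83∠-57.1° V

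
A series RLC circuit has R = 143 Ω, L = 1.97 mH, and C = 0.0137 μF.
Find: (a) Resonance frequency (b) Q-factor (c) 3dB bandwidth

Step 1 — Resonance: ω₀ = 1/√(LC) = 1/√(0.00197·1.37e-08) = 1.925e+05 rad/s.
Step 2 — f₀ = ω₀/(2π) = 3.064e+04 Hz.
Step 3 — Series Q: Q = ω₀L/R = 1.925e+05·0.00197/143 = 2.652.
Step 4 — Bandwidth: Δω = ω₀/Q = 7.259e+04 rad/s; BW = Δω/(2π) = 1.155e+04 Hz.

(a) f₀ = 3.064e+04 Hz  (b) Q = 2.652  (c) BW = 1.155e+04 Hz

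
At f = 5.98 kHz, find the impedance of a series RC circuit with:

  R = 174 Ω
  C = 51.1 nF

Step 1 — Angular frequency: ω = 2π·f = 2π·5980 = 3.757e+04 rad/s.
Step 2 — Component impedances:
  R: Z = R = 174 Ω
  C: Z = 1/(jωC) = -j/(ω·C) = 0 - j520.8 Ω
Step 3 — Series combination: Z_total = R + C = 174 - j520.8 Ω = 549.1∠-71.5° Ω.

Z = 174 - j520.8 Ω = 549.1∠-71.5° Ω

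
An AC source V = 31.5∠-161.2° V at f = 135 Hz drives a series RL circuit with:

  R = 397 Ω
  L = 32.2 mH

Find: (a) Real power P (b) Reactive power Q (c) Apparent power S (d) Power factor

Step 1 — Angular frequency: ω = 2π·f = 2π·135 = 848.2 rad/s.
Step 2 — Component impedances:
  R: Z = R = 397 Ω
  L: Z = jωL = j·848.2·0.0322 = 0 + j27.31 Ω
Step 3 — Series combination: Z_total = R + L = 397 + j27.31 Ω = 397.9∠3.9° Ω.
Step 4 — Source phasor: V = 31.5∠-161.2° V = -29.82 - j10.15 V.
Step 5 — Current: I = V / Z = -0.07651 - j0.02031 A = 0.07916∠-165.1° A.
Step 6 — Complex power: S = V·I* = 2.488 + j0.1711 VA.
Step 7 — Real power: P = Re(S) = 2.488 W.
Step 8 — Reactive power: Q = Im(S) = 0.1711 VAR.
Step 9 — Apparent power: |S| = 2.493 VA.
Step 10 — Power factor: PF = P/|S| = 0.9976 (lagging).

(a) P = 2.488 W  (b) Q = 0.1711 VAR  (c) S = 2.493 VA  (d) PF = 0.9976 (lagging)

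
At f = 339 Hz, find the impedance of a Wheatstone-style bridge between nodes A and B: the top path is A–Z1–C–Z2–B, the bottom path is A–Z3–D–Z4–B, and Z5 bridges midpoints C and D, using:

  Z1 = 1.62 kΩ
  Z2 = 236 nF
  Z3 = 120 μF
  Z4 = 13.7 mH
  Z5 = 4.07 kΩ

Step 1 — Angular frequency: ω = 2π·f = 2π·339 = 2130 rad/s.
Step 2 — Component impedances:
  Z1: Z = R = 1620 Ω
  Z2: Z = 1/(jωC) = -j/(ω·C) = 0 - j1989 Ω
  Z3: Z = 1/(jωC) = -j/(ω·C) = 0 - j3.912 Ω
  Z4: Z = jωL = j·2130·0.0137 = 0 + j29.18 Ω
  Z5: Z = R = 4070 Ω
Step 3 — Bridge requires nodal analysis (the Z5 bridge couples midpoints C and D, so the two paths cannot be reduced to a simple series/parallel combination). Setting node B to ground and injecting 1 A at node A, the 3-node admittance system at A, C, D solves to V_A = Z_AB = 0.158 + j25.53 Ω = 25.53∠89.6° Ω.

Z = 0.158 + j25.53 Ω = 25.53∠89.6° Ω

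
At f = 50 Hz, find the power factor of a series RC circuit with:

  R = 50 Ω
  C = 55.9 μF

Step 1 — Angular frequency: ω = 2π·f = 2π·50 = 314.2 rad/s.
Step 2 — Component impedances:
  R: Z = R = 50 Ω
  C: Z = 1/(jωC) = -j/(ω·C) = 0 - j56.94 Ω
Step 3 — Series combination: Z_total = R + C = 50 - j56.94 Ω = 75.78∠-48.7° Ω.
Step 4 — Power factor: PF = cos(φ) = Re(Z)/|Z| = 50/75.78 = 0.6598.
Step 5 — Type: Im(Z) = -56.94 ⇒ leading (phase φ = -48.7°).

PF = 0.6598 (leading, φ = -48.7°)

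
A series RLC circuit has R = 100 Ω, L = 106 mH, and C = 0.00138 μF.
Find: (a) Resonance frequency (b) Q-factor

Step 1 — Resonance condition Im(Z)=0 gives ω₀ = 1/√(LC).
Step 2 — ω₀ = 1/√(0.106·1.38e-09) = 8.268e+04 rad/s.
Step 3 — f₀ = ω₀/(2π) = 1.316e+04 Hz.
Step 4 — Series Q: Q = ω₀L/R = 8.268e+04·0.106/100 = 87.64.

(a) f₀ = 1.316e+04 Hz  (b) Q = 87.64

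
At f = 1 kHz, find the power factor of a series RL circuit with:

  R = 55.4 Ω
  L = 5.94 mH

Step 1 — Angular frequency: ω = 2π·f = 2π·1000 = 6283 rad/s.
Step 2 — Component impedances:
  R: Z = R = 55.4 Ω
  L: Z = jωL = j·6283·0.00594 = 0 + j37.32 Ω
Step 3 — Series combination: Z_total = R + L = 55.4 + j37.32 Ω = 66.8∠34.0° Ω.
Step 4 — Power factor: PF = cos(φ) = Re(Z)/|Z| = 55.4/66.799 = 0.8294.
Step 5 — Type: Im(Z) = 37.32 ⇒ lagging (phase φ = 34.0°).

PF = 0.8294 (lagging, φ = 34.0°)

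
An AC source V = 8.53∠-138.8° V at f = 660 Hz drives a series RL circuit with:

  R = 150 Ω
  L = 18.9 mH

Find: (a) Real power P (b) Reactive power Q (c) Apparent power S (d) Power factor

Step 1 — Angular frequency: ω = 2π·f = 2π·660 = 4147 rad/s.
Step 2 — Component impedances:
  R: Z = R = 150 Ω
  L: Z = jωL = j·4147·0.0189 = 0 + j78.38 Ω
Step 3 — Series combination: Z_total = R + L = 150 + j78.38 Ω = 169.2∠27.6° Ω.
Step 4 — Source phasor: V = 8.53∠-138.8° V = -6.418 - j5.619 V.
Step 5 — Current: I = V / Z = -0.04899 - j0.01186 A = 0.0504∠-166.4° A.
Step 6 — Complex power: S = V·I* = 0.381 + j0.1991 VA.
Step 7 — Real power: P = Re(S) = 0.381 W.
Step 8 — Reactive power: Q = Im(S) = 0.1991 VAR.
Step 9 — Apparent power: |S| = 0.4299 VA.
Step 10 — Power factor: PF = P/|S| = 0.8863 (lagging).

(a) P = 0.381 W  (b) Q = 0.1991 VAR  (c) S = 0.4299 VA  (d) PF = 0.8863 (lagging)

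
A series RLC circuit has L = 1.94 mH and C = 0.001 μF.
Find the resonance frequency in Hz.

Step 1 — Resonance condition Im(Z)=0 gives ω₀ = 1/√(LC).
Step 2 — ω₀ = 1/√(0.00194·1e-09) = 7.18e+05 rad/s.
Step 3 — f₀ = ω₀/(2π) = 1.143e+05 Hz.

f₀ = 1.143e+05 Hz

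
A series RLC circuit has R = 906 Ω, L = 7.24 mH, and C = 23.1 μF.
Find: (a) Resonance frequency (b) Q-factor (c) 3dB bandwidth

Step 1 — Resonance: ω₀ = 1/√(LC) = 1/√(0.00724·2.31e-05) = 2445 rad/s.
Step 2 — f₀ = ω₀/(2π) = 389.2 Hz.
Step 3 — Series Q: Q = ω₀L/R = 2445·0.00724/906 = 0.01954.
Step 4 — Bandwidth: Δω = ω₀/Q = 1.251e+05 rad/s; BW = Δω/(2π) = 1.992e+04 Hz.

(a) f₀ = 389.2 Hz  (b) Q = 0.01954  (c) BW = 1.992e+04 Hz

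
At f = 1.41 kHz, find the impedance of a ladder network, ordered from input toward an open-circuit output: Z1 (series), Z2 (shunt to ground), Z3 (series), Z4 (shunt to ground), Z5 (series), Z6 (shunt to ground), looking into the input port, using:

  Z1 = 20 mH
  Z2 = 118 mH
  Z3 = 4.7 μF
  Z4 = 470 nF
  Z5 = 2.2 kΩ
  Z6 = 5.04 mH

Step 1 — Angular frequency: ω = 2π·f = 2π·1410 = 8859 rad/s.
Step 2 — Component impedances:
  Z1: Z = jωL = j·8859·0.02 = 0 + j177.2 Ω
  Z2: Z = jωL = j·8859·0.118 = 0 + j1045 Ω
  Z3: Z = 1/(jωC) = -j/(ω·C) = 0 - j24.02 Ω
  Z4: Z = 1/(jωC) = -j/(ω·C) = 0 - j240.2 Ω
  Z5: Z = R = 2200 Ω
  Z6: Z = jωL = j·8859·0.00504 = 0 + j44.65 Ω
Step 3 — Ladder network (open output): work backward from the far end, alternating series and parallel combinations. Z_in = 46.25 - j170.7 Ω = 176.8∠-74.8° Ω.

Z = 46.25 - j170.7 Ω = 176.8∠-74.8° Ω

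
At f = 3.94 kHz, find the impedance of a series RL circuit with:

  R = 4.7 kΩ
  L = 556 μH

Step 1 — Angular frequency: ω = 2π·f = 2π·3940 = 2.476e+04 rad/s.
Step 2 — Component impedances:
  R: Z = R = 4700 Ω
  L: Z = jωL = j·2.476e+04·0.000556 = 0 + j13.76 Ω
Step 3 — Series combination: Z_total = R + L = 4700 + j13.76 Ω = 4700∠0.2° Ω.

Z = 4700 + j13.76 Ω = 4700∠0.2° Ω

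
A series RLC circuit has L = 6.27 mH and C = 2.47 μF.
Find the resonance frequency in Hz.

Step 1 — Resonance condition Im(Z)=0 gives ω₀ = 1/√(LC).
Step 2 — ω₀ = 1/√(0.00627·2.47e-06) = 8036 rad/s.
Step 3 — f₀ = ω₀/(2π) = 1279 Hz.

f₀ = 1279 Hz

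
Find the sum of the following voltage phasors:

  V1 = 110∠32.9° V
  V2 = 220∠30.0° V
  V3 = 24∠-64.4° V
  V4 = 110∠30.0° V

Step 1 — Convert each phasor to rectangular form:
  V1 = 110·(cos(32.9°) + j·sin(32.9°)) = 92.36 + j59.75 V
  V2 = 220·(cos(30.0°) + j·sin(30.0°)) = 190.5 + j110 V
  V3 = 24·(cos(-64.4°) + j·sin(-64.4°)) = 10.37 - j21.64 V
  V4 = 110·(cos(30.0°) + j·sin(30.0°)) = 95.26 + j55 V
Step 2 — Sum components: V_total = 388.5 + j203.1 V.
Step 3 — Convert to polar: |V_total| = 438.4 V, ∠V_total = 27.6°.

V_total = 438.4∠27.6° V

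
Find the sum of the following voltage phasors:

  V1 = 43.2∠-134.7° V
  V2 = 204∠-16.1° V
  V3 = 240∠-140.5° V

Step 1 — Convert each phasor to rectangular form:
  V1 = 43.2·(cos(-134.7°) + j·sin(-134.7°)) = -30.39 - j30.71 V
  V2 = 204·(cos(-16.1°) + j·sin(-16.1°)) = 196 - j56.57 V
  V3 = 240·(cos(-140.5°) + j·sin(-140.5°)) = -185.2 - j152.7 V
Step 2 — Sum components: V_total = -19.58 - j239.9 V.
Step 3 — Convert to polar: |V_total| = 240.7 V, ∠V_total = -94.7°.

V_total = 240.7∠-94.7° V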